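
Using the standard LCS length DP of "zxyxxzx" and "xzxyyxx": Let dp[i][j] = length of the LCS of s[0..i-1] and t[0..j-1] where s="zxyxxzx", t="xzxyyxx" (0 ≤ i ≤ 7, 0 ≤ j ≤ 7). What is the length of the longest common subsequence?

   ''  x  z  x  y  y  x  x
''  0  0  0  0  0  0  0  0
 z  0  0  1  1  1  1  1  1
 x  0  1  1  2  2  2  2  2
 y  0  1  1  2  3  3  3  3
 x  0  1  1  2  3  3  4  4
 x  0  1  1  2  3  3  4  5
 z  0  1  2  2  3  3  4  5
 x  0  1  2  3  3  3  4  5

5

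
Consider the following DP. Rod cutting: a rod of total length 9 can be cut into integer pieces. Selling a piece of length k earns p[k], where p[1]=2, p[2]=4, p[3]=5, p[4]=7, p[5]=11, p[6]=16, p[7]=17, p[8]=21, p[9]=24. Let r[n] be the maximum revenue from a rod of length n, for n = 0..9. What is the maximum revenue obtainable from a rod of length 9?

   n    0    1    2    3    4    5    6    7    8    9
r[n]    0    2    4    6    8   11   16   18   21   24

24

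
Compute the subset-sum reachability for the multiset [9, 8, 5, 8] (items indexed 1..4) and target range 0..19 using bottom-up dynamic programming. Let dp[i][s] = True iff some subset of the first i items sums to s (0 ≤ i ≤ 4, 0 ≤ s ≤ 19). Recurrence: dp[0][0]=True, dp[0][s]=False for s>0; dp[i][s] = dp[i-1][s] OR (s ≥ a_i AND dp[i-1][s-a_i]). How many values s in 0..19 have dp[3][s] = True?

7

i\s   0   1   2   3   4   5   6   7   8   9  10  11  12  13  14  15  16  17  18  19
  0   T   F   F   F   F   F   F   F   F   F   F   F   F   F   F   F   F   F   F   F
  1   T   F   F   F   F   F   F   F   F   T   F   F   F   F   F   F   F   F   F   F
  2   T   F   F   F   F   F   F   F   T   T   F   F   F   F   F   F   F   T   F   F
  3   T   F   F   F   F   T   F   F   T   T   F   F   F   T   T   F   F   T   F   F
  4   T   F   F   F   F   T   F   F   T   T   F   F   F   T   T   F   T   T   F   F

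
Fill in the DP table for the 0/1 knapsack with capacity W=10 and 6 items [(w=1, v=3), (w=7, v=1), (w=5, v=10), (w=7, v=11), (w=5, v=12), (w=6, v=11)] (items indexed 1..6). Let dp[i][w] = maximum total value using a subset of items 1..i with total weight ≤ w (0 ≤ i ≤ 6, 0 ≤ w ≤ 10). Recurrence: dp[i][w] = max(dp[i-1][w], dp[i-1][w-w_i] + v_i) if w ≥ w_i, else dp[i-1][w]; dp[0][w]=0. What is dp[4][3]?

i\w   0   1   2   3   4   5   6   7   8   9  10
  0   0   0   0   0   0   0   0   0   0   0   0
  1   0   3   3   3   3   3   3   3   3   3   3
  2   0   3   3   3   3   3   3   3   4   4   4
  3   0   3   3   3   3  10  13  13  13  13  13
  4   0   3   3   3   3  10  13  13  14  14  14
  5   0   3   3   3   3  12  15  15  15  15  22
  6   0   3   3   3   3  12  15  15  15  15  22

3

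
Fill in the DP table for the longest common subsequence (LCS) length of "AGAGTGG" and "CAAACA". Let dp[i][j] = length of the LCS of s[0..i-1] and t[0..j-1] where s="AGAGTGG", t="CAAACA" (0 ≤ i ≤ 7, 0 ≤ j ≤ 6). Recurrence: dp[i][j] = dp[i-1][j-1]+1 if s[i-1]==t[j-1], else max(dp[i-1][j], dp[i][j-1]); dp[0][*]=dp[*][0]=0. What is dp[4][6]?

   ''  C  A  A  A  C  A
''  0  0  0  0  0  0  0
 A  0  0  1  1  1  1  1
 G  0  0  1  1  1  1  1
 A  0  0  1  2  2  2  2
 G  0  0  1  2  2  2  2
 T  0  0  1  2  2  2  2
 G  0  0  1  2  2  2  2
 G  0  0  1  2  2  2  2

2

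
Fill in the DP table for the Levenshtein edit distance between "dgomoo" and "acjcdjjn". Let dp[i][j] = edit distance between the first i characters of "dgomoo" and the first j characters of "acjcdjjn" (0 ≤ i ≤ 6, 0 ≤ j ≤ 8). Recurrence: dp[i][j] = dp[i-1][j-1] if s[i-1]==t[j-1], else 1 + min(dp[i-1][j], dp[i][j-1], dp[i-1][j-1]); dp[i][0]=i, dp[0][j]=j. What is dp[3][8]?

   ''  a  c  j  c  d  j  j  n
''  0  1  2  3  4  5  6  7  8
 d  1  1  2  3  4  4  5  6  7
 g  2  2  2  3  4  5  5  6  7
 o  3  3  3  3  4  5  6  6  7
 m  4  4  4  4  4  5  6  7  7
 o  5  5  5  5  5  5  6  7  8
 o  6  6  6  6  6  6  6  7  8

7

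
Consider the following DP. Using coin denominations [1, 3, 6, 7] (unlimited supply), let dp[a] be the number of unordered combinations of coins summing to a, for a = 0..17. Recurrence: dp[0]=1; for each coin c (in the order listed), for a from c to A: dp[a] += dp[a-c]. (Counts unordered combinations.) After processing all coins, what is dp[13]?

after  coin     0     1     2     3     4     5     6     7     8     9    10    11    12    13    14    15    16    17
          1     1     1     1     1     1     1     1     1     1     1     1     1     1     1     1     1     1     1
          3     1     1     1     2     2     2     3     3     3     4     4     4     5     5     5     6     6     6
          6     1     1     1     2     2     2     4     4     4     6     6     6     9     9     9    12    12    12
          7     1     1     1     2     2     2     4     5     5     7     8     8    11    13    14    17    19    20

13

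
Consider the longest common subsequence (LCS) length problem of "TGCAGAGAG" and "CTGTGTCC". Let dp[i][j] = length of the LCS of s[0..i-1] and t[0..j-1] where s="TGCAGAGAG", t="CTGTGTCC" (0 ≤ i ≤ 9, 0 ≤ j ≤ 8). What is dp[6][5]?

   ''  C  T  G  T  G  T  C  C
''  0  0  0  0  0  0  0  0  0
 T  0  0  1  1  1  1  1  1  1
 G  0  0  1  2  2  2  2  2  2
 C  0  1  1  2  2  2  2  3  3
 A  0  1  1  2  2  2  2  3  3
 G  0  1  1  2  2  3  3  3  3
 A  0  1  1  2  2  3  3  3  3
 G  0  1  1  2  2  3  3  3  3
 A  0  1  1  2  2  3  3  3  3
 G  0  1  1  2  2  3  3  3  3

3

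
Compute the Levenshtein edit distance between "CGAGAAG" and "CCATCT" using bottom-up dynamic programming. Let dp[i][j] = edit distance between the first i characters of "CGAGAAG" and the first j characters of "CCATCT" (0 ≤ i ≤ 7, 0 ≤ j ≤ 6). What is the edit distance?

   ''  C  C  A  T  C  T
''  0  1  2  3  4  5  6
 C  1  0  1  2  3  4  5
 G  2  1  1  2  3  4  5
 A  3  2  2  1  2  3  4
 G  4  3  3  2  2  3  4
 A  5  4  4  3  3  3  4
 A  6  5  5  4  4  4  4
 G  7  6  6  5  5  5  5

5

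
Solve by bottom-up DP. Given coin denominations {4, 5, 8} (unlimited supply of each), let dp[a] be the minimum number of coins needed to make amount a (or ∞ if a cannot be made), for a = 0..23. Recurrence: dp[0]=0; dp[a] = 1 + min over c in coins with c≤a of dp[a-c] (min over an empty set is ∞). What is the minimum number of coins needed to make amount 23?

 a  0  1  2  3  4  5  6  7  8  9 10 11 12 13 14 15 16 17 18 19 20 21 22 23
dp  0  -  -  -  1  1  -  -  1  2  2  -  2  2  3  3  2  3  3  4  3  3  4  4
(- denotes ∞ / unreachable)

4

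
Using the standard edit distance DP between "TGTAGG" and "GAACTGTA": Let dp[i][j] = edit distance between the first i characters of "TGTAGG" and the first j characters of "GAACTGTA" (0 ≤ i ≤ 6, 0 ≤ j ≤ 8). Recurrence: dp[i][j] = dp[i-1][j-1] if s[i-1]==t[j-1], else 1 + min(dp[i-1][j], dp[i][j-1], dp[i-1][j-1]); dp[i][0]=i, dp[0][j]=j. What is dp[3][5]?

4

   ''  G  A  A  C  T  G  T  A
''  0  1  2  3  4  5  6  7  8
 T  1  1  2  3  4  4  5  6  7
 G  2  1  2  3  4  5  4  5  6
 T  3  2  2  3  4  4  5  4  5
 A  4  3  2  2  3  4  5  5  4
 G  5  4  3  3  3  4  4  5  5
 G  6  5  4  4  4  4  4  5  6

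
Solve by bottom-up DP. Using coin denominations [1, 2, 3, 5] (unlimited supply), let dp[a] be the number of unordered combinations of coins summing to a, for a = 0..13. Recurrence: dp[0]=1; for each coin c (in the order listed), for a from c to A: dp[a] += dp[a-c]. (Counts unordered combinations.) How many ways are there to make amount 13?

after  coin     0     1     2     3     4     5     6     7     8     9    10    11    12    13
          1     1     1     1     1     1     1     1     1     1     1     1     1     1     1
          2     1     1     2     2     3     3     4     4     5     5     6     6     7     7
          3     1     1     2     3     4     5     7     8    10    12    14    16    19    21
          5     1     1     2     3     4     6     8    10    13    16    20    24    29    34

34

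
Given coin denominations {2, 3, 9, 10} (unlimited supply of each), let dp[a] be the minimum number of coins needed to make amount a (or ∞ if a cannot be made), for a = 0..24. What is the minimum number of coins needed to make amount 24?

 a  0  1  2  3  4  5  6  7  8  9 10 11 12 13 14 15 16 17 18 19 20 21 22 23 24
dp  0  -  1  1  2  2  2  3  3  1  1  2  2  2  3  3  3  4  2  2  2  3  3  3  4
(- denotes ∞ / unreachable)

4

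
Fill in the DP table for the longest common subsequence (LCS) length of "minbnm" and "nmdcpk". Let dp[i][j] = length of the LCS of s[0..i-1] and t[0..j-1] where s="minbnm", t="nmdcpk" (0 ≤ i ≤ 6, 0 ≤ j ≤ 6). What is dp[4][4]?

1

   ''  n  m  d  c  p  k
''  0  0  0  0  0  0  0
 m  0  0  1  1  1  1  1
 i  0  0  1  1  1  1  1
 n  0  1  1  1  1  1  1
 b  0  1  1  1  1  1  1
 n  0  1  1  1  1  1  1
 m  0  1  2  2  2  2  2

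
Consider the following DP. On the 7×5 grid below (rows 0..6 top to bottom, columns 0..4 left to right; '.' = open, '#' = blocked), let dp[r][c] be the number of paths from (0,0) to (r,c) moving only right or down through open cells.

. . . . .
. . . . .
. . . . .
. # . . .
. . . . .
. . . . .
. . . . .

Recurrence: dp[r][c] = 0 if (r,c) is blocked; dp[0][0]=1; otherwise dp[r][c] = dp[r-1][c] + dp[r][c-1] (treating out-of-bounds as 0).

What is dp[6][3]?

r\c   0   1   2   3   4
  0   1   1   1   1   1
  1   1   2   3   4   5
  2   1   3   6  10  15
  3   1   0   6  16  31
  4   1   1   7  23  54
  5   1   2   9  32  86
  6   1   3  12  44 130

44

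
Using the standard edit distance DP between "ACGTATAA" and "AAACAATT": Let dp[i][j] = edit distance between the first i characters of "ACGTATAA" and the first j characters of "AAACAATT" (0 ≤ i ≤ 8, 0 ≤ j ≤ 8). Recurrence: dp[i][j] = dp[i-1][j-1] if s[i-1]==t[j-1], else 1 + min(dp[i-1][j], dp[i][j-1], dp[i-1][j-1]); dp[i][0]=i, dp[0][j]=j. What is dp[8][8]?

6

   ''  A  A  A  C  A  A  T  T
''  0  1  2  3  4  5  6  7  8
 A  1  0  1  2  3  4  5  6  7
 C  2  1  1  2  2  3  4  5  6
 G  3  2  2  2  3  3  4  5  6
 T  4  3  3  3  3  4  4  4  5
 A  5  4  3  3  4  3  4  5  5
 T  6  5  4  4  4  4  4  4  5
 A  7  6  5  4  5  4  4  5  5
 A  8  7  6  5  5  5  4  5  6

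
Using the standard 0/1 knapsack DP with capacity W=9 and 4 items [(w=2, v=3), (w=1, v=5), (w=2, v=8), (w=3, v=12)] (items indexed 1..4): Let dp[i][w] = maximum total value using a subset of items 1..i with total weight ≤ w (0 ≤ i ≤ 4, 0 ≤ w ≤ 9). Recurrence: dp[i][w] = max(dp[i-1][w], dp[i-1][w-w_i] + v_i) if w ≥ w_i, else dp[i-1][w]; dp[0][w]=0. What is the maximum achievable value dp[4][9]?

28

i\w   0   1   2   3   4   5   6   7   8   9
  0   0   0   0   0   0   0   0   0   0   0
  1   0   0   3   3   3   3   3   3   3   3
  2   0   5   5   8   8   8   8   8   8   8
  3   0   5   8  13  13  16  16  16  16  16
  4   0   5   8  13  17  20  25  25  28  28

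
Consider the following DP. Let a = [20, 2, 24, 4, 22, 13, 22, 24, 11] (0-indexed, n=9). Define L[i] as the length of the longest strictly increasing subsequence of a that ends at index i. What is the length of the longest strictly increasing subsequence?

5

   i    0    1    2    3    4    5    6    7    8
a[i]   20    2   24    4   22   13   22   24   11
L[i]    1    1    2    2    3    3    4    5    3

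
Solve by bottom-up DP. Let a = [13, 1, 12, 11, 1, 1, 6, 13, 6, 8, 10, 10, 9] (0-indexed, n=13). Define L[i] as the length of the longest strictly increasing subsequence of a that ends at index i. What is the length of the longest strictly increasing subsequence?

4

   i    0    1    2    3    4    5    6    7    8    9   10   11   12
a[i]   13    1   12   11    1    1    6   13    6    8   10   10    9
L[i]    1    1    2    2    1    1    2    3    2    3    4    4    4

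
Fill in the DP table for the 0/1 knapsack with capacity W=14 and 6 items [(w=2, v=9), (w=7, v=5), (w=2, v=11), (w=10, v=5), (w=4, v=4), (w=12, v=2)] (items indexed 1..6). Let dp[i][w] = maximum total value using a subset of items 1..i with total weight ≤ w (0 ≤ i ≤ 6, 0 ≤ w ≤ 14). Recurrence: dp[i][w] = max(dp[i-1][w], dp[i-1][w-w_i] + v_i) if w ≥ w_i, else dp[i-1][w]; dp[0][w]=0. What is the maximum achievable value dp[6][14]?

25

i\w   0   1   2   3   4   5   6   7   8   9  10  11  12  13  14
  0   0   0   0   0   0   0   0   0   0   0   0   0   0   0   0
  1   0   0   9   9   9   9   9   9   9   9   9   9   9   9   9
  2   0   0   9   9   9   9   9   9   9  14  14  14  14  14  14
  3   0   0  11  11  20  20  20  20  20  20  20  25  25  25  25
  4   0   0  11  11  20  20  20  20  20  20  20  25  25  25  25
  5   0   0  11  11  20  20  20  20  24  24  24  25  25  25  25
  6   0   0  11  11  20  20  20  20  24  24  24  25  25  25  25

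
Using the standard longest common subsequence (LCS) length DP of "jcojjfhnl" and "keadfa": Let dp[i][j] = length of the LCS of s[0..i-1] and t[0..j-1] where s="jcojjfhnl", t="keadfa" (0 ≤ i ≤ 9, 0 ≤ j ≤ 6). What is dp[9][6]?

1

   ''  k  e  a  d  f  a
''  0  0  0  0  0  0  0
 j  0  0  0  0  0  0  0
 c  0  0  0  0  0  0  0
 o  0  0  0  0  0  0  0
 j  0  0  0  0  0  0  0
 j  0  0  0  0  0  0  0
 f  0  0  0  0  0  1  1
 h  0  0  0  0  0  1  1
 n  0  0  0  0  0  1  1
 l  0  0  0  0  0  1  1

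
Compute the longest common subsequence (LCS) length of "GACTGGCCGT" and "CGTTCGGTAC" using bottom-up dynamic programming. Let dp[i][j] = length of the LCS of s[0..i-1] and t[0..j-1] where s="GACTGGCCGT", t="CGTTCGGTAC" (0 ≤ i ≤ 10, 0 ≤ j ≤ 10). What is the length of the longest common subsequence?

   ''  C  G  T  T  C  G  G  T  A  C
''  0  0  0  0  0  0  0  0  0  0  0
 G  0  0  1  1  1  1  1  1  1  1  1
 A  0  0  1  1  1  1  1  1  1  2  2
 C  0  1  1  1  1  2  2  2  2  2  3
 T  0  1  1  2  2  2  2  2  3  3  3
 G  0  1  2  2  2  2  3  3  3  3  3
 G  0  1  2  2  2  2  3  4  4  4  4
 C  0  1  2  2  2  3  3  4  4  4  5
 C  0  1  2  2  2  3  3  4  4  4  5
 G  0  1  2  2  2  3  4  4  4  4  5
 T  0  1  2  3  3  3  4  4  5  5  5

5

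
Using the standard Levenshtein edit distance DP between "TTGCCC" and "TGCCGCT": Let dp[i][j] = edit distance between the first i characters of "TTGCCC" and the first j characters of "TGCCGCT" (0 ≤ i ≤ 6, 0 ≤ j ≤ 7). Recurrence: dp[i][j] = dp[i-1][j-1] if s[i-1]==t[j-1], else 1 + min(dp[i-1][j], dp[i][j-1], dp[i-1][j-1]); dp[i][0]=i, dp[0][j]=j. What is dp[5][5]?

2

   ''  T  G  C  C  G  C  T
''  0  1  2  3  4  5  6  7
 T  1  0  1  2  3  4  5  6
 T  2  1  1  2  3  4  5  5
 G  3  2  1  2  3  3  4  5
 C  4  3  2  1  2  3  3  4
 C  5  4  3  2  1  2  3  4
 C  6  5  4  3  2  2  2  3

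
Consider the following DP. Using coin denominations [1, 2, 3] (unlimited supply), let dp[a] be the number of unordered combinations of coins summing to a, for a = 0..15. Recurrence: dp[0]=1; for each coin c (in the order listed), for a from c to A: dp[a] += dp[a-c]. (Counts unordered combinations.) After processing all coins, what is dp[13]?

21

after  coin     0     1     2     3     4     5     6     7     8     9    10    11    12    13    14    15
          1     1     1     1     1     1     1     1     1     1     1     1     1     1     1     1     1
          2     1     1     2     2     3     3     4     4     5     5     6     6     7     7     8     8
          3     1     1     2     3     4     5     7     8    10    12    14    16    19    21    24    27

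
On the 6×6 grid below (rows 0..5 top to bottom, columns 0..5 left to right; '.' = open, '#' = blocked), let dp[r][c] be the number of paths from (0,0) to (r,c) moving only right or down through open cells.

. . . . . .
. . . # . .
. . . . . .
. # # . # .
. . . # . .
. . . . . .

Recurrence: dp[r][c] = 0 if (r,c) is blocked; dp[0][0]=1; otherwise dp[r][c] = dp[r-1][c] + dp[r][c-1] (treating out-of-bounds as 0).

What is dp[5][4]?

3

r\c   0   1   2   3   4   5
  0   1   1   1   1   1   1
  1   1   2   3   0   1   2
  2   1   3   6   6   7   9
  3   1   0   0   6   0   9
  4   1   1   1   0   0   9
  5   1   2   3   3   3  12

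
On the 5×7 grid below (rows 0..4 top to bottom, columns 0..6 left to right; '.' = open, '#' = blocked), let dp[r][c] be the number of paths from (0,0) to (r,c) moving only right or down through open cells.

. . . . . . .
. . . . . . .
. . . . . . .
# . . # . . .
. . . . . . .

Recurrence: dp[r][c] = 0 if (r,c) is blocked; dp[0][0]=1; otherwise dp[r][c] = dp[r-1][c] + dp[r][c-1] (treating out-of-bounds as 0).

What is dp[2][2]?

6

r\c   0   1   2   3   4   5   6
  0   1   1   1   1   1   1   1
  1   1   2   3   4   5   6   7
  2   1   3   6  10  15  21  28
  3   0   3   9   0  15  36  64
  4   0   3  12  12  27  63 127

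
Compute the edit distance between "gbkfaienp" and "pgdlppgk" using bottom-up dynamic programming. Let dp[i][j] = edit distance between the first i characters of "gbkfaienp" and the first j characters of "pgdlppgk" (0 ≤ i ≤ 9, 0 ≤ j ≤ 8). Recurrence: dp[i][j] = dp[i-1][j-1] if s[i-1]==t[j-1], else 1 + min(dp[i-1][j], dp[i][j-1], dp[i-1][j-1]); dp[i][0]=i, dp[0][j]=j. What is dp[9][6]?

8

   ''  p  g  d  l  p  p  g  k
''  0  1  2  3  4  5  6  7  8
 g  1  1  1  2  3  4  5  6  7
 b  2  2  2  2  3  4  5  6  7
 k  3  3  3  3  3  4  5  6  6
 f  4  4  4  4  4  4  5  6  7
 a  5  5  5  5  5  5  5  6  7
 i  6  6  6  6  6  6  6  6  7
 e  7  7  7  7  7  7  7  7  7
 n  8  8  8  8  8  8  8  8  8
 p  9  8  9  9  9  8  8  9  9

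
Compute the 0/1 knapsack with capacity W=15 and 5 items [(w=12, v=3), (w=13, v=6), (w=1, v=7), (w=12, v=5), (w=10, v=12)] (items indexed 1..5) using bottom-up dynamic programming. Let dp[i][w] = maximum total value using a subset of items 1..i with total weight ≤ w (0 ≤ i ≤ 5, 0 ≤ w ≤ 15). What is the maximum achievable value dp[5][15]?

i\w   0   1   2   3   4   5   6   7   8   9  10  11  12  13  14  15
  0   0   0   0   0   0   0   0   0   0   0   0   0   0   0   0   0
  1   0   0   0   0   0   0   0   0   0   0   0   0   3   3   3   3
  2   0   0   0   0   0   0   0   0   0   0   0   0   3   6   6   6
  3   0   7   7   7   7   7   7   7   7   7   7   7   7  10  13  13
  4   0   7   7   7   7   7   7   7   7   7   7   7   7  12  13  13
  5   0   7   7   7   7   7   7   7   7   7  12  19  19  19  19  19

19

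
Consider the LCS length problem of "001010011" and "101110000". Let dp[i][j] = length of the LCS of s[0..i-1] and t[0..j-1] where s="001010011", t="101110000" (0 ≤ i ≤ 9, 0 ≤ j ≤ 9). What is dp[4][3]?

   ''  1  0  1  1  1  0  0  0  0
''  0  0  0  0  0  0  0  0  0  0
 0  0  0  1  1  1  1  1  1  1  1
 0  0  0  1  1  1  1  2  2  2  2
 1  0  1  1  2  2  2  2  2  2  2
 0  0  1  2  2  2  2  3  3  3  3
 1  0  1  2  3  3  3  3  3  3  3
 0  0  1  2  3  3  3  4  4  4  4
 0  0  1  2  3  3  3  4  5  5  5
 1  0  1  2  3  4  4  4  5  5  5
 1  0  1  2  3  4  5  5  5  5  5

2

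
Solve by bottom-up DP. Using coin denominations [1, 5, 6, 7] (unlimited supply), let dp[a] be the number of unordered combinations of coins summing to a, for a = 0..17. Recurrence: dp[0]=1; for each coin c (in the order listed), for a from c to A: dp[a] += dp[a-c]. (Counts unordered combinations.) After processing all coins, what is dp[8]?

4

after  coin     0     1     2     3     4     5     6     7     8     9    10    11    12    13    14    15    16    17
          1     1     1     1     1     1     1     1     1     1     1     1     1     1     1     1     1     1     1
          5     1     1     1     1     1     2     2     2     2     2     3     3     3     3     3     4     4     4
          6     1     1     1     1     1     2     3     3     3     3     4     5     6     6     6     7     8     9
          7     1     1     1     1     1     2     3     4     4     4     5     6     8     9    10    11    12    14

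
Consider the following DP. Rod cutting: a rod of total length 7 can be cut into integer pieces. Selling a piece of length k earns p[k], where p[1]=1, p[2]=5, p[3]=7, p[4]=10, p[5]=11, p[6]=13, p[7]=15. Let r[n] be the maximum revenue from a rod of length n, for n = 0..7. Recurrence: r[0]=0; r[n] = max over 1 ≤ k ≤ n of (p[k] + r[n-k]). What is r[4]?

   n    0    1    2    3    4    5    6    7
r[n]    0    1    5    7   10   12   15   17

10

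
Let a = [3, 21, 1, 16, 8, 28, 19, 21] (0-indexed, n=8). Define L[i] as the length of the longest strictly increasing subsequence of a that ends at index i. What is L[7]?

4

   i    0    1    2    3    4    5    6    7
a[i]    3   21    1   16    8   28   19   21
L[i]    1    2    1    2    2    3    3    4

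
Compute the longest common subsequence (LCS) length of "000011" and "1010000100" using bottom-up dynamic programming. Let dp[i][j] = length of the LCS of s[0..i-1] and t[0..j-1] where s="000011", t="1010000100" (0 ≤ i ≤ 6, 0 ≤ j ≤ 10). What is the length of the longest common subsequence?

5

   ''  1  0  1  0  0  0  0  1  0  0
''  0  0  0  0  0  0  0  0  0  0  0
 0  0  0  1  1  1  1  1  1  1  1  1
 0  0  0  1  1  2  2  2  2  2  2  2
 0  0  0  1  1  2  3  3  3  3  3  3
 0  0  0  1  1  2  3  4  4  4  4  4
 1  0  1  1  2  2  3  4  4  5  5  5
 1  0  1  1  2  2  3  4  4  5  5  5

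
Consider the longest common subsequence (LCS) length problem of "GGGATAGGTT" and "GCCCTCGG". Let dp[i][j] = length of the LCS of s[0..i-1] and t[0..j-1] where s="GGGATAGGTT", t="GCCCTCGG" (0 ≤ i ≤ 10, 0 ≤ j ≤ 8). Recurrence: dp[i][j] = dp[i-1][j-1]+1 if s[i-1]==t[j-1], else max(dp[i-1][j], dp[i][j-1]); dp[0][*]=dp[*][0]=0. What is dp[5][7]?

   ''  G  C  C  C  T  C  G  G
''  0  0  0  0  0  0  0  0  0
 G  0  1  1  1  1  1  1  1  1
 G  0  1  1  1  1  1  1  2  2
 G  0  1  1  1  1  1  1  2  3
 A  0  1  1  1  1  1  1  2  3
 T  0  1  1  1  1  2  2  2  3
 A  0  1  1  1  1  2  2  2  3
 G  0  1  1  1  1  2  2  3  3
 G  0  1  1  1  1  2  2  3  4
 T  0  1  1  1  1  2  2  3  4
 T  0  1  1  1  1  2  2  3  4

2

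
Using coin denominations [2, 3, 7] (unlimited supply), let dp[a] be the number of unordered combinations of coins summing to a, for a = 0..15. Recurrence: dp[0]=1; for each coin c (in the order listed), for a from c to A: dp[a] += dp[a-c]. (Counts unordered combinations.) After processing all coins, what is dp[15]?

5

after  coin     0     1     2     3     4     5     6     7     8     9    10    11    12    13    14    15
          2     1     0     1     0     1     0     1     0     1     0     1     0     1     0     1     0
          3     1     0     1     1     1     1     2     1     2     2     2     2     3     2     3     3
          7     1     0     1     1     1     1     2     2     2     3     3     3     4     4     5     5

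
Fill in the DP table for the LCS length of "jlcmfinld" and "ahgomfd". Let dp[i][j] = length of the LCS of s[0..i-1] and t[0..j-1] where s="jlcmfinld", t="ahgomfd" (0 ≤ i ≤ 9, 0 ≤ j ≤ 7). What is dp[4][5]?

   ''  a  h  g  o  m  f  d
''  0  0  0  0  0  0  0  0
 j  0  0  0  0  0  0  0  0
 l  0  0  0  0  0  0  0  0
 c  0  0  0  0  0  0  0  0
 m  0  0  0  0  0  1  1  1
 f  0  0  0  0  0  1  2  2
 i  0  0  0  0  0  1  2  2
 n  0  0  0  0  0  1  2  2
 l  0  0  0  0  0  1  2  2
 d  0  0  0  0  0  1  2  3

1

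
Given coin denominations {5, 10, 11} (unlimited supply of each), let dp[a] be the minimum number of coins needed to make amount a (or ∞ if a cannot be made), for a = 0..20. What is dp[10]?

 a  0  1  2  3  4  5  6  7  8  9 10 11 12 13 14 15 16 17 18 19 20
dp  0  -  -  -  -  1  -  -  -  -  1  1  -  -  -  2  2  -  -  -  2
(- denotes ∞ / unreachable)

1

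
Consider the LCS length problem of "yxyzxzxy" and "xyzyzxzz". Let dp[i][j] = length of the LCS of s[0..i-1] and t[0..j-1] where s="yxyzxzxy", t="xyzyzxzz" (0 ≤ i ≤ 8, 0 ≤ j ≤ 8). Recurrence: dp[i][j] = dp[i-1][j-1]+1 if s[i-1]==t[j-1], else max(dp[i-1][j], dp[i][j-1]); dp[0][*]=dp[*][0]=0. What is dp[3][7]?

2

   ''  x  y  z  y  z  x  z  z
''  0  0  0  0  0  0  0  0  0
 y  0  0  1  1  1  1  1  1  1
 x  0  1  1  1  1  1  2  2  2
 y  0  1  2  2  2  2  2  2  2
 z  0  1  2  3  3  3  3  3  3
 x  0  1  2  3  3  3  4  4  4
 z  0  1  2  3  3  4  4  5  5
 x  0  1  2  3  3  4  5  5  5
 y  0  1  2  3  4  4  5  5  5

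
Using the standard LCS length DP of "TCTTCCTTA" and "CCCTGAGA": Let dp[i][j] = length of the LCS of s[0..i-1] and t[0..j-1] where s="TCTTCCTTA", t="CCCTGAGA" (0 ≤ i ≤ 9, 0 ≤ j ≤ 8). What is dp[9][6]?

   ''  C  C  C  T  G  A  G  A
''  0  0  0  0  0  0  0  0  0
 T  0  0  0  0  1  1  1  1  1
 C  0  1  1  1  1  1  1  1  1
 T  0  1  1  1  2  2  2  2  2
 T  0  1  1  1  2  2  2  2  2
 C  0  1  2  2  2  2  2  2  2
 C  0  1  2  3  3  3  3  3  3
 T  0  1  2  3  4  4  4  4  4
 T  0  1  2  3  4  4  4  4  4
 A  0  1  2  3  4  4  5  5  5

5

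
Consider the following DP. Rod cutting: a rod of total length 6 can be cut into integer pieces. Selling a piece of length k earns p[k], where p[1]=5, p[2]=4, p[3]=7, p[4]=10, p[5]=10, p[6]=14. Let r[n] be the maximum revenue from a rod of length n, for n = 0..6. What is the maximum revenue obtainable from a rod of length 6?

   n    0    1    2    3    4    5    6
r[n]    0    5   10   15   20   25   30

30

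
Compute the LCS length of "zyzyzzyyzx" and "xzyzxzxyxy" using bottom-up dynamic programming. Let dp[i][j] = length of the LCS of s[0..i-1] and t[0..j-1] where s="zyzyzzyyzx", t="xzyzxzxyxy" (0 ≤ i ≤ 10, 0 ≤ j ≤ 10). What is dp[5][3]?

   ''  x  z  y  z  x  z  x  y  x  y
''  0  0  0  0  0  0  0  0  0  0  0
 z  0  0  1  1  1  1  1  1  1  1  1
 y  0  0  1  2  2  2  2  2  2  2  2
 z  0  0  1  2  3  3  3  3  3  3  3
 y  0  0  1  2  3  3  3  3  4  4  4
 z  0  0  1  2  3  3  4  4  4  4  4
 z  0  0  1  2  3  3  4  4  4  4  4
 y  0  0  1  2  3  3  4  4  5  5  5
 y  0  0  1  2  3  3  4  4  5  5  6
 z  0  0  1  2  3  3  4  4  5  5  6
 x  0  1  1  2  3  4  4  5  5  6  6

2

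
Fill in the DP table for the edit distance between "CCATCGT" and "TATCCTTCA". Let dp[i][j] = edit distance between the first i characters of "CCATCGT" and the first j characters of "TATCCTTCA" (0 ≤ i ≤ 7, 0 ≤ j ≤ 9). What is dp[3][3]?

   ''  T  A  T  C  C  T  T  C  A
''  0  1  2  3  4  5  6  7  8  9
 C  1  1  2  3  3  4  5  6  7  8
 C  2  2  2  3  3  3  4  5  6  7
 A  3  3  2  3  4  4  4  5  6  6
 T  4  3  3  2  3  4  4  4  5  6
 C  5  4  4  3  2  3  4  5  4  5
 G  6  5  5  4  3  3  4  5  5  5
 T  7  6  6  5  4  4  3  4  5  6

3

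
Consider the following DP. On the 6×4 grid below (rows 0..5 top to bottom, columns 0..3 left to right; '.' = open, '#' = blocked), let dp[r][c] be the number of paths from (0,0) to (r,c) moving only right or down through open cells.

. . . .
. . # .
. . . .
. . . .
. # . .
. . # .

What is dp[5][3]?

18

r\c   0   1   2   3
  0   1   1   1   1
  1   1   2   0   1
  2   1   3   3   4
  3   1   4   7  11
  4   1   0   7  18
  5   1   1   0  18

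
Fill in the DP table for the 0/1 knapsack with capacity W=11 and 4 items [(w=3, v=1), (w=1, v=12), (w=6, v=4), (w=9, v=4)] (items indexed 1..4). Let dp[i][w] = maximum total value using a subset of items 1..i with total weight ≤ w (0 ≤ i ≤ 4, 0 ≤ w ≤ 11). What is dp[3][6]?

13

i\w   0   1   2   3   4   5   6   7   8   9  10  11
  0   0   0   0   0   0   0   0   0   0   0   0   0
  1   0   0   0   1   1   1   1   1   1   1   1   1
  2   0  12  12  12  13  13  13  13  13  13  13  13
  3   0  12  12  12  13  13  13  16  16  16  17  17
  4   0  12  12  12  13  13  13  16  16  16  17  17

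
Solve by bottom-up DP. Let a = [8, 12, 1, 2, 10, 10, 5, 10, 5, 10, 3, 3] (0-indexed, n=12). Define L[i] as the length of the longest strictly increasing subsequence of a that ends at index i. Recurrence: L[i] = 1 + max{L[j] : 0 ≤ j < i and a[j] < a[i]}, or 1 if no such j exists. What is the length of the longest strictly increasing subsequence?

   i    0    1    2    3    4    5    6    7    8    9   10   11
a[i]    8   12    1    2   10   10    5   10    5   10    3    3
L[i]    1    2    1    2    3    3    3    4    3    4    3    3

4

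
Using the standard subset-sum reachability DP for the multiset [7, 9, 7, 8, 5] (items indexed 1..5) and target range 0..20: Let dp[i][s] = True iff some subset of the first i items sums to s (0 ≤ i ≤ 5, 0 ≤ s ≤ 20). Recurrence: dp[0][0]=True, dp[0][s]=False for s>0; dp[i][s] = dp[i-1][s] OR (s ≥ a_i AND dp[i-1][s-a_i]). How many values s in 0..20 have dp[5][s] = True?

13

i\s   0   1   2   3   4   5   6   7   8   9  10  11  12  13  14  15  16  17  18  19  20
  0   T   F   F   F   F   F   F   F   F   F   F   F   F   F   F   F   F   F   F   F   F
  1   T   F   F   F   F   F   F   T   F   F   F   F   F   F   F   F   F   F   F   F   F
  2   T   F   F   F   F   F   F   T   F   T   F   F   F   F   F   F   T   F   F   F   F
  3   T   F   F   F   F   F   F   T   F   T   F   F   F   F   T   F   T   F   F   F   F
  4   T   F   F   F   F   F   F   T   T   T   F   F   F   F   T   T   T   T   F   F   F
  5   T   F   F   F   F   T   F   T   T   T   F   F   T   T   T   T   T   T   F   T   T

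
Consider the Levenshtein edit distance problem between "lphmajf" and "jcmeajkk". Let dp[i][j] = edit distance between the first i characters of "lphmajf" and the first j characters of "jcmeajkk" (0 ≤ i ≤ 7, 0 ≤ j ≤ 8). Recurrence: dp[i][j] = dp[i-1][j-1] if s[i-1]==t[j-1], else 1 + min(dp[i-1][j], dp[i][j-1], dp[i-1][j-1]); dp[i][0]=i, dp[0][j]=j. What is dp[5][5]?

4

   ''  j  c  m  e  a  j  k  k
''  0  1  2  3  4  5  6  7  8
 l  1  1  2  3  4  5  6  7  8
 p  2  2  2  3  4  5  6  7  8
 h  3  3  3  3  4  5  6  7  8
 m  4  4  4  3  4  5  6  7  8
 a  5  5  5  4  4  4  5  6  7
 j  6  5  6  5  5  5  4  5  6
 f  7  6  6  6  6  6  5  5  6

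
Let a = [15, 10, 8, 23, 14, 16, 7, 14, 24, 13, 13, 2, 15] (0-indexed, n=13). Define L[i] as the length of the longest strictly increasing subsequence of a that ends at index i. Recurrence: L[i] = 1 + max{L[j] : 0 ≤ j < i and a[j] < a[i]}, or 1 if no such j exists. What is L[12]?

   i    0    1    2    3    4    5    6    7    8    9   10   11   12
a[i]   15   10    8   23   14   16    7   14   24   13   13    2   15
L[i]    1    1    1    2    2    3    1    2    4    2    2    1    3

3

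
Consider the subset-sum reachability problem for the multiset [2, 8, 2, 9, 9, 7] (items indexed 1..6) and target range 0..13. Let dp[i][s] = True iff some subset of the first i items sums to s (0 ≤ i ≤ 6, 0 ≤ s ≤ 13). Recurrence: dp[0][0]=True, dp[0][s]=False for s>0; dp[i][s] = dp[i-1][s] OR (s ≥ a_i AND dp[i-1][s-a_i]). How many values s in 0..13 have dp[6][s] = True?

i\s   0   1   2   3   4   5   6   7   8   9  10  11  12  13
  0   T   F   F   F   F   F   F   F   F   F   F   F   F   F
  1   T   F   T   F   F   F   F   F   F   F   F   F   F   F
  2   T   F   T   F   F   F   F   F   T   F   T   F   F   F
  3   T   F   T   F   T   F   F   F   T   F   T   F   T   F
  4   T   F   T   F   T   F   F   F   T   T   T   T   T   T
  5   T   F   T   F   T   F   F   F   T   T   T   T   T   T
  6   T   F   T   F   T   F   F   T   T   T   T   T   T   T

10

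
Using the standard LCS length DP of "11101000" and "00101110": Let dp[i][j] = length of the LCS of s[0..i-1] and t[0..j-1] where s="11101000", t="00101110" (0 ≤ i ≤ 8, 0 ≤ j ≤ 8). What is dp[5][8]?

4

   ''  0  0  1  0  1  1  1  0
''  0  0  0  0  0  0  0  0  0
 1  0  0  0  1  1  1  1  1  1
 1  0  0  0  1  1  2  2  2  2
 1  0  0  0  1  1  2  3  3  3
 0  0  1  1  1  2  2  3  3  4
 1  0  1  1  2  2  3  3  4  4
 0  0  1  2  2  3  3  3  4  5
 0  0  1  2  2  3  3  3  4  5
 0  0  1  2  2  3  3  3  4  5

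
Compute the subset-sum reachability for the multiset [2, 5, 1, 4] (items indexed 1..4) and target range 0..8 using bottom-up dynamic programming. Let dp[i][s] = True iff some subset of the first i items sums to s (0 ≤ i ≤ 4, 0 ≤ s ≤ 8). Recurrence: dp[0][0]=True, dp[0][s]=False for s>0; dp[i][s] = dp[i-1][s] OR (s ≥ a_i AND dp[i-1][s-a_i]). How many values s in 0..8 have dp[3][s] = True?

i\s   0   1   2   3   4   5   6   7   8
  0   T   F   F   F   F   F   F   F   F
  1   T   F   T   F   F   F   F   F   F
  2   T   F   T   F   F   T   F   T   F
  3   T   T   T   T   F   T   T   T   T
  4   T   T   T   T   T   T   T   T   T

8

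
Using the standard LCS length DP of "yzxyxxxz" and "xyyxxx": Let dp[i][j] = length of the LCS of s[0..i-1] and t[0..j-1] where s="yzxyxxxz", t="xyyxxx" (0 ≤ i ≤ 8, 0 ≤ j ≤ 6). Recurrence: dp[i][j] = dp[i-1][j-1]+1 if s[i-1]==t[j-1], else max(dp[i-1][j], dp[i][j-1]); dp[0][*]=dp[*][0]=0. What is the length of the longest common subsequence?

5

   ''  x  y  y  x  x  x
''  0  0  0  0  0  0  0
 y  0  0  1  1  1  1  1
 z  0  0  1  1  1  1  1
 x  0  1  1  1  2  2  2
 y  0  1  2  2  2  2  2
 x  0  1  2  2  3  3  3
 x  0  1  2  2  3  4  4
 x  0  1  2  2  3  4  5
 z  0  1  2  2  3  4  5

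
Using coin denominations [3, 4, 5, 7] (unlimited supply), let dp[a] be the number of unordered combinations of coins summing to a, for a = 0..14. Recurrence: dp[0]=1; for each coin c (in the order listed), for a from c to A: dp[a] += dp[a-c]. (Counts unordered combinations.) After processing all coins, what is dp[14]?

after  coin     0     1     2     3     4     5     6     7     8     9    10    11    12    13    14
          3     1     0     0     1     0     0     1     0     0     1     0     0     1     0     0
          4     1     0     0     1     1     0     1     1     1     1     1     1     2     1     1
          5     1     0     0     1     1     1     1     1     2     2     2     2     3     3     3
          7     1     0     0     1     1     1     1     2     2     2     3     3     4     4     5

5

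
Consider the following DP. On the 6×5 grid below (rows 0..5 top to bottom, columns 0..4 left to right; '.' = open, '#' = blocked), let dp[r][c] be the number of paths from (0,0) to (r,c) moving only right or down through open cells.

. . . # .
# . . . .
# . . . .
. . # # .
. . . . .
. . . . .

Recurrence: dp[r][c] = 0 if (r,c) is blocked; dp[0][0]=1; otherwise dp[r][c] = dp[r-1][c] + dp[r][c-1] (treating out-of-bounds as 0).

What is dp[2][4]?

r\c   0   1   2   3   4
  0   1   1   1   0   0
  1   0   1   2   2   2
  2   0   1   3   5   7
  3   0   1   0   0   7
  4   0   1   1   1   8
  5   0   1   2   3  11

7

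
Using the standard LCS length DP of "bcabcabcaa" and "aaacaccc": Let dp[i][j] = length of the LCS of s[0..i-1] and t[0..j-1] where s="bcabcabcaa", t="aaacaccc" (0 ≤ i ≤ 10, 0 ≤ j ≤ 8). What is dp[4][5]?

   ''  a  a  a  c  a  c  c  c
''  0  0  0  0  0  0  0  0  0
 b  0  0  0  0  0  0  0  0  0
 c  0  0  0  0  1  1  1  1  1
 a  0  1  1  1  1  2  2  2  2
 b  0  1  1  1  1  2  2  2  2
 c  0  1  1  1  2  2  3  3  3
 a  0  1  2  2  2  3  3  3  3
 b  0  1  2  2  2  3  3  3  3
 c  0  1  2  2  3  3  4  4  4
 a  0  1  2  3  3  4  4  4  4
 a  0  1  2  3  3  4  4  4  4

2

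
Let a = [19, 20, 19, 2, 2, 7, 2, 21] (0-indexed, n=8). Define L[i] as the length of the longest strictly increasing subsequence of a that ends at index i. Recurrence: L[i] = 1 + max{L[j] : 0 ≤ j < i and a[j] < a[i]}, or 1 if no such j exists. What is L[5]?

2

   i    0    1    2    3    4    5    6    7
a[i]   19   20   19    2    2    7    2   21
L[i]    1    2    1    1    1    2    1    3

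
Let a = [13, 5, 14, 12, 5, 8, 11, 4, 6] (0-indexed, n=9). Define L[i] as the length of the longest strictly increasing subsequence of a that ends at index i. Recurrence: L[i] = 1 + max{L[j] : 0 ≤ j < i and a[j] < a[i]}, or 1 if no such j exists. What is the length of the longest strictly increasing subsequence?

3

   i    0    1    2    3    4    5    6    7    8
a[i]   13    5   14   12    5    8   11    4    6
L[i]    1    1    2    2    1    2    3    1    2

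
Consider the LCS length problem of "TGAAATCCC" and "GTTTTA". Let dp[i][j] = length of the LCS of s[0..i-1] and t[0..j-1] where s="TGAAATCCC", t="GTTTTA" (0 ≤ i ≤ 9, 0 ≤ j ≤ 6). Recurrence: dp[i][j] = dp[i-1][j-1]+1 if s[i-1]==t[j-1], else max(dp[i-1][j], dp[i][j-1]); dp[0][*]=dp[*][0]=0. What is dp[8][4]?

2

   ''  G  T  T  T  T  A
''  0  0  0  0  0  0  0
 T  0  0  1  1  1  1  1
 G  0  1  1  1  1  1  1
 A  0  1  1  1  1  1  2
 A  0  1  1  1  1  1  2
 A  0  1  1  1  1  1  2
 T  0  1  2  2  2  2  2
 C  0  1  2  2  2  2  2
 C  0  1  2  2  2  2  2
 C  0  1  2  2  2  2  2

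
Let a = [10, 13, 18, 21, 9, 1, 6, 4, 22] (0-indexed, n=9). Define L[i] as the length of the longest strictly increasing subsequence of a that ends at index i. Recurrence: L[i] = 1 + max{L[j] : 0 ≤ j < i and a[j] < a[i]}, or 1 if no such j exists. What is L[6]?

   i    0    1    2    3    4    5    6    7    8
a[i]   10   13   18   21    9    1    6    4   22
L[i]    1    2    3    4    1    1    2    2    5

2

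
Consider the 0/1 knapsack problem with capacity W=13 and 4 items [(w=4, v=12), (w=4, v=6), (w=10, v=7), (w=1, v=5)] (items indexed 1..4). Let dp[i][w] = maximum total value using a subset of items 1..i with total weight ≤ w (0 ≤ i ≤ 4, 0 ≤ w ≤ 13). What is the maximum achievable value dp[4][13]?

i\w   0   1   2   3   4   5   6   7   8   9  10  11  12  13
  0   0   0   0   0   0   0   0   0   0   0   0   0   0   0
  1   0   0   0   0  12  12  12  12  12  12  12  12  12  12
  2   0   0   0   0  12  12  12  12  18  18  18  18  18  18
  3   0   0   0   0  12  12  12  12  18  18  18  18  18  18
  4   0   5   5   5  12  17  17  17  18  23  23  23  23  23

23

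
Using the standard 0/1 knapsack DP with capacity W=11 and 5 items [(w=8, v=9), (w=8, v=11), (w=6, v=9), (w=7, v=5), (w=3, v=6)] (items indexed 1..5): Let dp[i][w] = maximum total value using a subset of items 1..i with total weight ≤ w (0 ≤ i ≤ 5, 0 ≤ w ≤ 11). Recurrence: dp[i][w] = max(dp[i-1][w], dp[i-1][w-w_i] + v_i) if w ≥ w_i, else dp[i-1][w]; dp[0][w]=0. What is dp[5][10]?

i\w   0   1   2   3   4   5   6   7   8   9  10  11
  0   0   0   0   0   0   0   0   0   0   0   0   0
  1   0   0   0   0   0   0   0   0   9   9   9   9
  2   0   0   0   0   0   0   0   0  11  11  11  11
  3   0   0   0   0   0   0   9   9  11  11  11  11
  4   0   0   0   0   0   0   9   9  11  11  11  11
  5   0   0   0   6   6   6   9   9  11  15  15  17

15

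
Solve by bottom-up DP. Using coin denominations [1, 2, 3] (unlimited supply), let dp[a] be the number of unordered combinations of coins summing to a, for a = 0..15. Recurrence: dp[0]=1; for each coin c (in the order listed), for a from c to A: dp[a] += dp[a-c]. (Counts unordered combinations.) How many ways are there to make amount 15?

after  coin     0     1     2     3     4     5     6     7     8     9    10    11    12    13    14    15
          1     1     1     1     1     1     1     1     1     1     1     1     1     1     1     1     1
          2     1     1     2     2     3     3     4     4     5     5     6     6     7     7     8     8
          3     1     1     2     3     4     5     7     8    10    12    14    16    19    21    24    27

27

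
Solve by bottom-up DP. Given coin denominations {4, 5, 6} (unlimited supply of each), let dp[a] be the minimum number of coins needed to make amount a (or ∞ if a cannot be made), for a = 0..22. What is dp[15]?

 a  0  1  2  3  4  5  6  7  8  9 10 11 12 13 14 15 16 17 18 19 20 21 22
dp  0  -  -  -  1  1  1  -  2  2  2  2  2  3  3  3  3  3  3  4  4  4  4
(- denotes ∞ / unreachable)

3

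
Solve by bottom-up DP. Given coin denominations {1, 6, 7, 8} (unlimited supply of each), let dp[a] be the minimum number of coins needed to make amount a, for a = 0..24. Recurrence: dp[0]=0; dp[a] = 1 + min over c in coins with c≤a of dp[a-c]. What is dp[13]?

2

 a  0  1  2  3  4  5  6  7  8  9 10 11 12 13 14 15 16 17 18 19 20 21 22 23 24
dp  0  1  2  3  4  5  1  1  1  2  3  4  2  2  2  2  2  3  3  3  3  3  3  3  3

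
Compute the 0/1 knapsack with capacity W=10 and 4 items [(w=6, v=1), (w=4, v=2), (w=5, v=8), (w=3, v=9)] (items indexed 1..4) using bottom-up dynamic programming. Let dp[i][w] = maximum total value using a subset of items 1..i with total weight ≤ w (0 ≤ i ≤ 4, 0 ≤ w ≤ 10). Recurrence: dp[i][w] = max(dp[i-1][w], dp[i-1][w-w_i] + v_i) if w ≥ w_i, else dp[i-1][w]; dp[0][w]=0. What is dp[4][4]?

i\w   0   1   2   3   4   5   6   7   8   9  10
  0   0   0   0   0   0   0   0   0   0   0   0
  1   0   0   0   0   0   0   1   1   1   1   1
  2   0   0   0   0   2   2   2   2   2   2   3
  3   0   0   0   0   2   8   8   8   8  10  10
  4   0   0   0   9   9   9   9  11  17  17  17

9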